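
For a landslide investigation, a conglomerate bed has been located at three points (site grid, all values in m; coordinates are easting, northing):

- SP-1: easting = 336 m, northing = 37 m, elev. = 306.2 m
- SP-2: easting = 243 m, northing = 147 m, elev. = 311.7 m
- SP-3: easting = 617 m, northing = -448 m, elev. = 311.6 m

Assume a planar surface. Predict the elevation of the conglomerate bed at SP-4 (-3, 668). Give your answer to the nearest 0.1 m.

293.1 m

Two edge vectors: SP-1→SP-2 = (-93, 110, 5.5), SP-1→SP-3 = (281, -485, 5.4).
Normal n = (SP-1→SP-2) × (SP-1→SP-3) = (3261.5, 2047.7, 14195).
So ∂z/∂easting = −n_x/n_z = −0.22976 and ∂z/∂northing = −n_y/n_z = −0.14426.
Intercept c from SP-1: 306.2 + 77.20 + 5.34 = 388.74.
At (-3, 668): z = 0.7 − 96.4 + 388.74 = 293.1 m.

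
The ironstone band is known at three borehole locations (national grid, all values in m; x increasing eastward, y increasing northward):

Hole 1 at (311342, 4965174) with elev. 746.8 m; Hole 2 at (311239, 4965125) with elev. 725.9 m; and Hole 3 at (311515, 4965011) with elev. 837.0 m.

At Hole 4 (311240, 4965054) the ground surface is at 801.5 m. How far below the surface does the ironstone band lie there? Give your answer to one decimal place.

Two edge vectors: Hole 1→Hole 2 = (-103, -49, -20.9), Hole 1→Hole 3 = (173, -163, 90.2).
Normal n = (Hole 1→Hole 2) × (Hole 1→Hole 3) = (-7826.5, 5674.9, 25266).
So ∂z/∂x = −n_x/n_z = 0.309764110 and ∂z/∂y = −n_y/n_z = −0.224606190.
Intercept c from Hole 1: 746.8 − 96442.58 + 1115208.82 = 1019513.04.
At (311240, 4965054): z_contact = 96410.98 − 1115181.86 + 1019513.04 = 742.16 m.
Depth below ground = 801.5 − 742.16 = 59.3 m.

59.3 m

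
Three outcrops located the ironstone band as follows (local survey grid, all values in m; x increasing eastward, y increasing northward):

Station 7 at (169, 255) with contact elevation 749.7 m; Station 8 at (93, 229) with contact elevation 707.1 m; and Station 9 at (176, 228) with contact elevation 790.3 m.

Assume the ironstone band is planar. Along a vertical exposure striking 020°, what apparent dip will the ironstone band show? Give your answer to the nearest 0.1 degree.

39.9°

Let the plane be z = a·x + b·y + c.
Station 8−Station 7: −76a − 26b = −42.6;  Station 9−Station 7: 7a − 27b = 40.6.
Solving gives a = 0.98738, b = −1.24772.
Unit vector along 020° is (sin 20°, cos 20°) = (0.3420, 0.9397).
Slope in that direction = a·(0.3420) + b·(0.9397) = −0.83477.
Apparent dip = arctan|0.83477| = 39.9° (true dip is 57.9°, so apparent ≤ true as expected).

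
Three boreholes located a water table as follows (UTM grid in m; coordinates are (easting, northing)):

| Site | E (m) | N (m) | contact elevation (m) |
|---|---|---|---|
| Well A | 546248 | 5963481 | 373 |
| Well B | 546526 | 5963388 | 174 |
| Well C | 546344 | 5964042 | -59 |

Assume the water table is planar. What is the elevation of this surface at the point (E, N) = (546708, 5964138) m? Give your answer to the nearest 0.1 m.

Two edge vectors: Well A→Well B = (278, -93, -199), Well A→Well C = (96, 561, -432).
Normal n = (Well A→Well B) × (Well A→Well C) = (151815, 100992, 164886).
So ∂z/∂E = −n_x/n_z = −0.920727048 and ∂z/∂N = −n_y/n_z = −0.612495906.
Intercept c from Well A: 373 + 502945.31 + 3652607.70 = 4155926.01.
At (546708, 5964138): z = −503368.8 − 3653010.1 + 4155926.01 = -452.9 m.

-452.9 m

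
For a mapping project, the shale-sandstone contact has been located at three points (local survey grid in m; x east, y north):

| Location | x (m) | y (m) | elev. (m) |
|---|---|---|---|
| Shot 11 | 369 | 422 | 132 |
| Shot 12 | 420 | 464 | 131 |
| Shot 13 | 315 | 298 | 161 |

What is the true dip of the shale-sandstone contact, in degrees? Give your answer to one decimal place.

Two edge vectors: Shot 11→Shot 12 = (51, 42, -1), Shot 11→Shot 13 = (-54, -124, 29).
Normal n = (Shot 11→Shot 12) × (Shot 11→Shot 13) = (1094, -1425, -4056).
So ∂z/∂x = −n_x/n_z = 0.26972 and ∂z/∂y = −n_y/n_z = −0.35133.
Gradient magnitude |∇z| = √(a² + b²) = √(0.07275 + 0.12343) = 0.44293.
True dip = arctan(0.44293) = 23.9°, dipping toward NW (azimuth ≈ 322°).

23.9°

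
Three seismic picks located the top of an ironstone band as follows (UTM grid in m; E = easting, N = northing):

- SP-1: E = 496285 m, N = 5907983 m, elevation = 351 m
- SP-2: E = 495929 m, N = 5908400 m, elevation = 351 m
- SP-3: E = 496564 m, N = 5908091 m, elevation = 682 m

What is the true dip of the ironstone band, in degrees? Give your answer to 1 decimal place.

49.5°

Two edge vectors: SP-1→SP-2 = (-356, 417, 0), SP-1→SP-3 = (279, 108, 331).
Normal n = (SP-1→SP-2) × (SP-1→SP-3) = (138027, 117836, -154791).
So ∂z/∂E = −n_x/n_z = 0.89170 and ∂z/∂N = −n_y/n_z = 0.76126.
Gradient magnitude |∇z| = √(a² + b²) = √(0.79513 + 0.57951) = 1.17245.
True dip = arctan(1.17245) = 49.5°, dipping toward SW (azimuth ≈ 230°).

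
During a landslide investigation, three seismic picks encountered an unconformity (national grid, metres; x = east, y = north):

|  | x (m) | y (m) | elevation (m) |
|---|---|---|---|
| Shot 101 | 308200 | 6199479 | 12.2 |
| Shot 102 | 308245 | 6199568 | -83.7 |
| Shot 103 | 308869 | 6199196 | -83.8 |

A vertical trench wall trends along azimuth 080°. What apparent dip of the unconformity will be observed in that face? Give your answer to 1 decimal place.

Let the plane be z = a·x + b·y + c.
Shot 102−Shot 101: 45a + 89b = −95.9;  Shot 103−Shot 101: 669a − 283b = −96.
Solving gives a = −0.49371, b = −0.82790.
Unit vector along 080° is (sin 80°, cos 80°) = (0.9848, 0.1736).
Slope in that direction = a·(0.9848) + b·(0.1736) = −0.62998.
Apparent dip = arctan|0.62998| = 32.2° (true dip is 43.9°, so apparent ≤ true as expected).

32.2°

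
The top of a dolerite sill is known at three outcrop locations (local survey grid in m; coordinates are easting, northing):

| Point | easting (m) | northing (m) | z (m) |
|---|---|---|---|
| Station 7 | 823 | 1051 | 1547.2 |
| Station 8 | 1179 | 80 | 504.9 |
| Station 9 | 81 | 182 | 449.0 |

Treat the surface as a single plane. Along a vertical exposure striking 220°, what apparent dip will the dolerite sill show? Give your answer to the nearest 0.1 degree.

Two edge vectors: Station 7→Station 8 = (356, -971, -1042.3), Station 7→Station 9 = (-742, -869, -1098.2).
Normal n = (Station 7→Station 8) × (Station 7→Station 9) = (160593.5, 1164345.8, -1029846).
So ∂z/∂easting = −n_x/n_z = 0.15594 and ∂z/∂northing = −n_y/n_z = 1.13060.
Unit vector along 220° is (sin 220°, cos 220°) = (-0.6428, -0.7660).
Slope in that direction = a·(-0.6428) + b·(-0.7660) = −0.96633.
Apparent dip = arctan|0.96633| = 44.0° (true dip is 48.8°, so apparent ≤ true as expected).

44.0°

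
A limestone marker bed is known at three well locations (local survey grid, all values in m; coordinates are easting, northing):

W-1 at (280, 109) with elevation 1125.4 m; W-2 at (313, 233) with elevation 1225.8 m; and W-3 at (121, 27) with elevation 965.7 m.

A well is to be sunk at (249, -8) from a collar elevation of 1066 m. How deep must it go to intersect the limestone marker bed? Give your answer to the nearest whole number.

Two edge vectors: W-1→W-2 = (33, 124, 100.4), W-1→W-3 = (-159, -82, -159.7).
Normal n = (W-1→W-2) × (W-1→W-3) = (-11570, -10693.5, 17010).
So ∂z/∂easting = −n_x/n_z = 0.68019 and ∂z/∂northing = −n_y/n_z = 0.62866.
Intercept c from W-1: 1125.4 − 190.45 − 68.52 = 866.42.
At (249, -8): z_contact = 169.4 − 5.0 + 866.42 = 1030.8 m.
Depth below ground = 1066 − 1030.8 = 35 m.

35 m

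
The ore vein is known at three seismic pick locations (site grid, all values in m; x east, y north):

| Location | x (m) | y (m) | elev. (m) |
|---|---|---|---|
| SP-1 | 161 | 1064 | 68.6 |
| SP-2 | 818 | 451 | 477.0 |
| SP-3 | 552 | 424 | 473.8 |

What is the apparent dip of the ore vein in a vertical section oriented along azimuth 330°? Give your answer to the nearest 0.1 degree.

Let the plane be z = a·x + b·y + c.
SP-2−SP-1: 657a − 613b = 408.4;  SP-3−SP-1: 391a − 640b = 405.2.
Solving gives a = 0.07184, b = −0.58924.
Unit vector along 330° is (sin 330°, cos 330°) = (-0.5000, 0.8660).
Slope in that direction = a·(-0.5000) + b·(0.8660) = −0.54621.
Apparent dip = arctan|0.54621| = 28.6° (true dip is 30.7°, so apparent ≤ true as expected).

28.6°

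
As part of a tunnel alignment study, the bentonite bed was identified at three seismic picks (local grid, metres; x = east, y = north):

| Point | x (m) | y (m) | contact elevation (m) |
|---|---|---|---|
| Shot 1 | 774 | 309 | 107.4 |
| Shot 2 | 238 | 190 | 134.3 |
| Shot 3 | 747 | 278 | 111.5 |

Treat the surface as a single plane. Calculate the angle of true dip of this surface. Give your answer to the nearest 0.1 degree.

Two edge vectors: Shot 1→Shot 2 = (-536, -119, 26.9), Shot 1→Shot 3 = (-27, -31, 4.1).
Normal n = (Shot 1→Shot 2) × (Shot 1→Shot 3) = (346, 1471.3, 13403).
So ∂z/∂x = −n_x/n_z = −0.02582 and ∂z/∂y = −n_y/n_z = −0.10977.
Gradient magnitude |∇z| = √(a² + b²) = √(0.00067 + 0.01205) = 0.11277.
True dip = arctan(0.11277) = 6.4°, dipping toward NNE (azimuth ≈ 013°).

6.4°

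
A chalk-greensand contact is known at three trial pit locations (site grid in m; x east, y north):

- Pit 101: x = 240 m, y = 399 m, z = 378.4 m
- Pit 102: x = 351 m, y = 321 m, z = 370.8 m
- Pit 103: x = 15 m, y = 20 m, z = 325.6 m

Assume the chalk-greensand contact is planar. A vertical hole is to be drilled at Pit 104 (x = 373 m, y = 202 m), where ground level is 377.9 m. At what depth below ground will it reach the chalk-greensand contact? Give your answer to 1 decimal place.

Let the plane be z = a·x + b·y + c.
Pit 102−Pit 101: 111a − 78b = −7.6;  Pit 103−Pit 101: −225a − 379b = −52.8.
Solving gives a = 0.02077, b = 0.12699.
Then c = 378.4 − a·240 − b·399 = 322.75.
At (373, 202): z_contact = 7.75 + 25.65 + 322.75 = 356.15 m.
Depth below ground = 377.9 − 356.15 = 21.8 m.

21.8 m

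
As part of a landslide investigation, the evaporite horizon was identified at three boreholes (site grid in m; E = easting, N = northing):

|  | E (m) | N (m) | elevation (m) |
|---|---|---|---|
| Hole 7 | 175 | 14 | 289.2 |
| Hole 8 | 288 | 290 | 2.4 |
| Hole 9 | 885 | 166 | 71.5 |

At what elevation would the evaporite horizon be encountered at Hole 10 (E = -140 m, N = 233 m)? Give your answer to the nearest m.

99 m

Let the plane be z = a·E + b·N + c.
Hole 8−Hole 7: 113a + 276b = −286.8;  Hole 9−Hole 7: 710a + 152b = −217.7.
Solving gives a = −0.09224, b = −1.00136.
Then c = 289.2 − a·175 − b·14 = 319.36.
At (-140, 233): z = 12.9 − 233.3 + 319.36 = 99.0 m.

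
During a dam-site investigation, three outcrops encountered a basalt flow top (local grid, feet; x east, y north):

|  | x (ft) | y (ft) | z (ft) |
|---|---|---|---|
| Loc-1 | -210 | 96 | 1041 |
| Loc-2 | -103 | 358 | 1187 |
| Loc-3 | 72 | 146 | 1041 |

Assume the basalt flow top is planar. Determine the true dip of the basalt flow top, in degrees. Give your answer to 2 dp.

31.39°

Let the plane be z = a·x + b·y + c.
Loc-2−Loc-1: 107a + 262b = 146;  Loc-3−Loc-1: 282a + 50b = 0.
Solving gives a = −0.10652, b = 0.60075.
Gradient magnitude |∇z| = √(a² + b²) = √(0.01135 + 0.36090) = 0.61012.
True dip = arctan(0.61012) = 31.39°, dipping toward S (azimuth ≈ 170°).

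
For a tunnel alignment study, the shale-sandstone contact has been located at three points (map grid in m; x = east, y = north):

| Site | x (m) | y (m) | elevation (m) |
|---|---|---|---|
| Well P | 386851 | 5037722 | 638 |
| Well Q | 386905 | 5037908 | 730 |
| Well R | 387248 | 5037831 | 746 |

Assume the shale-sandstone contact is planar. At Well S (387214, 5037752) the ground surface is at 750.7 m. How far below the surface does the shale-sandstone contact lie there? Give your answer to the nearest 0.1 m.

Two edge vectors: Well P→Well Q = (54, 186, 92), Well P→Well R = (397, 109, 108).
Normal n = (Well P→Well Q) × (Well P→Well R) = (10060, 30692, -67956).
So ∂z/∂x = −n_x/n_z = 0.148036965 and ∂z/∂y = −n_y/n_z = 0.451645182.
Intercept c from Well P: 638 − 57268.25 − 2275262.87 = −2331893.12.
At (387214, 5037752): z_contact = 57321.99 + 2275276.42 − 2331893.12 = 705.29 m.
Depth below ground = 750.7 − 705.29 = 45.4 m.

45.4 m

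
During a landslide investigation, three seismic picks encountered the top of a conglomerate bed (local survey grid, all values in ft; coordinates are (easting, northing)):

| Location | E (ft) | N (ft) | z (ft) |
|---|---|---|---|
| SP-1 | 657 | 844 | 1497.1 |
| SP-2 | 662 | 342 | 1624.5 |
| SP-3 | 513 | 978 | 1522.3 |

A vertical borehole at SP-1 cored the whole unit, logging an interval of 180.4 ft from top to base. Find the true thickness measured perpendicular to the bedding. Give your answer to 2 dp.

Two edge vectors: SP-1→SP-2 = (5, -502, 127.4), SP-1→SP-3 = (-144, 134, 25.2).
Normal n = (SP-1→SP-2) × (SP-1→SP-3) = (-29722, -18471.6, -71618).
So ∂z/∂E = −n_x/n_z = −0.41501 and ∂z/∂N = −n_y/n_z = −0.25792.
|∇z| = √(a²+b²) = 0.48862, so dip δ = arctan(0.48862) = 26.04°.
True thickness = vertical thickness × cos δ = 180.4 × cos 26.04° = 162.09 ft.

162.09 ft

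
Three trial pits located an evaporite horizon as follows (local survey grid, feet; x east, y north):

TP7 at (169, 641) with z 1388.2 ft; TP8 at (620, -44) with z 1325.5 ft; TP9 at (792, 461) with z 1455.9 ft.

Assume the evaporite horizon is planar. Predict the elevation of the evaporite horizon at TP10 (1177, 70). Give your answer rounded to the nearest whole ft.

1441 ft

Two edge vectors: TP7→TP8 = (451, -685, -62.7), TP7→TP9 = (623, -180, 67.7).
Normal n = (TP7→TP8) × (TP7→TP9) = (-57660.5, -69594.8, 345575).
So ∂z/∂x = −n_x/n_z = 0.16685 and ∂z/∂y = −n_y/n_z = 0.20139.
Intercept c from TP7: 1388.2 − 28.20 − 129.09 = 1230.91.
At (1177, 70): z = 196.4 + 14.1 + 1230.91 = 1441.4 ft.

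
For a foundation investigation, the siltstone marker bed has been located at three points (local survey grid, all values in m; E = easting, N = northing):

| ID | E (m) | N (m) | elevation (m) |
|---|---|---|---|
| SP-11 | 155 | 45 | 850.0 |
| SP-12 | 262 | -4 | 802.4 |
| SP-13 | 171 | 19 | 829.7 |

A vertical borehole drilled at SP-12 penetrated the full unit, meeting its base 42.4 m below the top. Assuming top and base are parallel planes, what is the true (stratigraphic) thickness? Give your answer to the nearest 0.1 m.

Two edge vectors: SP-11→SP-12 = (107, -49, -47.6), SP-11→SP-13 = (16, -26, -20.3).
Normal n = (SP-11→SP-12) × (SP-11→SP-13) = (-242.9, 1410.5, -1998).
So ∂z/∂E = −n_x/n_z = −0.12157 and ∂z/∂N = −n_y/n_z = 0.70596.
|∇z| = √(a²+b²) = 0.71635, so dip δ = arctan(0.71635) = 35.62°.
True thickness = vertical thickness × cos δ = 42.4 × cos 35.62° = 34.5 m.

34.5 m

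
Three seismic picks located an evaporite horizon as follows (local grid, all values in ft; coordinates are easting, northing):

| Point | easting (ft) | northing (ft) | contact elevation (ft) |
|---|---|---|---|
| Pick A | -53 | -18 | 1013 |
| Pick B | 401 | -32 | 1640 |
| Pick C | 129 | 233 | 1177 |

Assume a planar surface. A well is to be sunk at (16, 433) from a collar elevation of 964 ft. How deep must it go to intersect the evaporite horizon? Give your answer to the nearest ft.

Two edge vectors: Pick A→Pick B = (454, -14, 627), Pick A→Pick C = (182, 251, 164).
Normal n = (Pick A→Pick B) × (Pick A→Pick C) = (-159673, 39658, 116502).
So ∂z/∂easting = −n_x/n_z = 1.37056 and ∂z/∂northing = −n_y/n_z = −0.34041.
Intercept c from Pick A: 1013 + 72.64 − 6.13 = 1079.51.
At (16, 433): z_contact = 21.9 − 147.4 + 1079.51 = 954.0 ft.
Depth below ground = 964 − 954.0 = 10 ft.

10 ft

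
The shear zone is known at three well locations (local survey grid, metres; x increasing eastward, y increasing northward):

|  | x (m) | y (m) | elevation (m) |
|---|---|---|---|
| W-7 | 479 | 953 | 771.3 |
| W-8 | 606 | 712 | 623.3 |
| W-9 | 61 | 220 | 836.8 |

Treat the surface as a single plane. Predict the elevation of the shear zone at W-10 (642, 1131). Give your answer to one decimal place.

Two edge vectors: W-7→W-8 = (127, -241, -148), W-7→W-9 = (-418, -733, 65.5).
Normal n = (W-7→W-8) × (W-7→W-9) = (-124269.5, 53545.5, -193829).
So ∂z/∂x = −n_x/n_z = −0.641130 and ∂z/∂y = −n_y/n_z = 0.276251.
Intercept c from W-7: 771.3 + 307.10 − 263.27 = 815.13.
At (642, 1131): z = −411.6 + 312.4 + 815.13 = 716.0 m.

716.0 m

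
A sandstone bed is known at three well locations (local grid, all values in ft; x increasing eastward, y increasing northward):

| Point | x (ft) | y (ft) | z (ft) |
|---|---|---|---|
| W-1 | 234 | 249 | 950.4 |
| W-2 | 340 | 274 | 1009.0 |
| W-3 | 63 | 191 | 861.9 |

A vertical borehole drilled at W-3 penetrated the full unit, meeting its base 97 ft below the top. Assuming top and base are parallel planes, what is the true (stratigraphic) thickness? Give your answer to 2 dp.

78.74 ft

Two edge vectors: W-1→W-2 = (106, 25, 58.6), W-1→W-3 = (-171, -58, -88.5).
Normal n = (W-1→W-2) × (W-1→W-3) = (1186.3, -639.6, -1873).
So ∂z/∂x = −n_x/n_z = 0.63337 and ∂z/∂y = −n_y/n_z = −0.34148.
|∇z| = √(a²+b²) = 0.71956, so dip δ = arctan(0.71956) = 35.74°.
True thickness = vertical thickness × cos δ = 97 × cos 35.74° = 78.74 ft.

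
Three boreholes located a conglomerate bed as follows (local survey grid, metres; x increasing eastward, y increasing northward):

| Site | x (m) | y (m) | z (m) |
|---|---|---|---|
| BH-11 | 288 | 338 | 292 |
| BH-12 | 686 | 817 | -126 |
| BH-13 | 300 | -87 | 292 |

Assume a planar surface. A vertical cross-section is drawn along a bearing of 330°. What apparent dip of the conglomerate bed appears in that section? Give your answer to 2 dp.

25.78°

Let the plane be z = a·x + b·y + c.
BH-12−BH-11: 398a + 479b = −418;  BH-13−BH-11: 12a − 425b = 0.
Solving gives a = −1.01573, b = −0.02868.
Unit vector along 330° is (sin 330°, cos 330°) = (-0.5000, 0.8660).
Slope in that direction = a·(-0.5000) + b·(0.8660) = 0.48303.
Apparent dip = arctan|0.48303| = 25.78° (true dip is 45.5°, so apparent ≤ true as expected).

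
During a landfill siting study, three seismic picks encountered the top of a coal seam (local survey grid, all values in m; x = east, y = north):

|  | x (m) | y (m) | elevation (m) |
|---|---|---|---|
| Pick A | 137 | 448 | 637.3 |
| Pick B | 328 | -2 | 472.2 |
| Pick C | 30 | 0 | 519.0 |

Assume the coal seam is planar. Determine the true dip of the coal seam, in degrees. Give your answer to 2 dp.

Two edge vectors: Pick A→Pick B = (191, -450, -165.1), Pick A→Pick C = (-107, -448, -118.3).
Normal n = (Pick A→Pick B) × (Pick A→Pick C) = (-20729.8, 40261, -133718).
So ∂z/∂x = −n_x/n_z = −0.15503 and ∂z/∂y = −n_y/n_z = 0.30109.
Gradient magnitude |∇z| = √(a² + b²) = √(0.02403 + 0.09065) = 0.33866.
True dip = arctan(0.33866) = 18.71°, dipping toward SSE (azimuth ≈ 153°).

18.71°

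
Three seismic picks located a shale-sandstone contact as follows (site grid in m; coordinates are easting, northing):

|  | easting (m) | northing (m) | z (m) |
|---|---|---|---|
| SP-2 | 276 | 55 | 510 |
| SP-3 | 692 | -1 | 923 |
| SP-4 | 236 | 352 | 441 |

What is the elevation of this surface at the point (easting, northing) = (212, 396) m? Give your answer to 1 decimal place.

413.1 m

Two edge vectors: SP-2→SP-3 = (416, -56, 413), SP-2→SP-4 = (-40, 297, -69).
Normal n = (SP-2→SP-3) × (SP-2→SP-4) = (-118797, 12184, 121312).
So ∂z/∂easting = −n_x/n_z = 0.97927 and ∂z/∂northing = −n_y/n_z = −0.10044.
Intercept c from SP-2: 510 − 270.28 + 5.52 = 245.25.
At (212, 396): z = 207.6 − 39.8 + 245.25 = 413.1 m.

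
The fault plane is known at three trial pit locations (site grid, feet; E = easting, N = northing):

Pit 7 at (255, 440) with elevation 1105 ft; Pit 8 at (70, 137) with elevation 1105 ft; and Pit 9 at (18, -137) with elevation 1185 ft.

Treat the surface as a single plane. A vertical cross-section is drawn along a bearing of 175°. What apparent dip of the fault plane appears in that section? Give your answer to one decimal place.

25.8°

Let the plane be z = a·E + b·N + c.
Pit 8−Pit 7: −185a − 303b = 0;  Pit 9−Pit 7: −237a − 577b = 80.
Solving gives a = 0.69388, b = −0.42366.
Unit vector along 175° is (sin 175°, cos 175°) = (0.0872, -0.9962).
Slope in that direction = a·(0.0872) + b·(-0.9962) = 0.48252.
Apparent dip = arctan|0.48252| = 25.8° (true dip is 39.1°, so apparent ≤ true as expected).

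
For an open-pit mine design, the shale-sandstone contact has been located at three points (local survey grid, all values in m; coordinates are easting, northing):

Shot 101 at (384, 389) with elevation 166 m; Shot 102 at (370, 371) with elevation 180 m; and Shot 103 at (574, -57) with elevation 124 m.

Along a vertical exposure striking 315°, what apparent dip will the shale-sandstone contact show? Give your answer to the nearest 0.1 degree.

19.8°

Two edge vectors: Shot 101→Shot 102 = (-14, -18, 14), Shot 101→Shot 103 = (190, -446, -42).
Normal n = (Shot 101→Shot 102) × (Shot 101→Shot 103) = (7000, 2072, 9664).
So ∂z/∂easting = −n_x/n_z = −0.72434 and ∂z/∂northing = −n_y/n_z = −0.21440.
Unit vector along 315° is (sin 315°, cos 315°) = (-0.7071, 0.7071).
Slope in that direction = a·(-0.7071) + b·(0.7071) = 0.36058.
Apparent dip = arctan|0.36058| = 19.8° (true dip is 37.1°, so apparent ≤ true as expected).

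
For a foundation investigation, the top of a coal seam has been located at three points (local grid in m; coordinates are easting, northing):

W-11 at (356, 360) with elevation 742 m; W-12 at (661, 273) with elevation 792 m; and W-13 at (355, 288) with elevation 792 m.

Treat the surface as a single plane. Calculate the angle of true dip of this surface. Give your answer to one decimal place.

34.8°

Two edge vectors: W-11→W-12 = (305, -87, 50), W-11→W-13 = (-1, -72, 50).
Normal n = (W-11→W-12) × (W-11→W-13) = (-750, -15300, -22047).
So ∂z/∂easting = −n_x/n_z = −0.03402 and ∂z/∂northing = −n_y/n_z = −0.69397.
Gradient magnitude |∇z| = √(a² + b²) = √(0.00116 + 0.48160) = 0.69481.
True dip = arctan(0.69481) = 34.8°, dipping toward N (azimuth ≈ 003°).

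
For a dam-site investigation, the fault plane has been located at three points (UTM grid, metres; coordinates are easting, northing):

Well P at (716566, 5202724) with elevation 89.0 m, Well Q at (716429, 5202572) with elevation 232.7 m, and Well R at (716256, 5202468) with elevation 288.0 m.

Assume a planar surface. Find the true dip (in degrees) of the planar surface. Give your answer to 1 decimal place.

56.9°

Two edge vectors: Well P→Well Q = (-137, -152, 143.7), Well P→Well R = (-310, -256, 199).
Normal n = (Well P→Well Q) × (Well P→Well R) = (6539.2, -17284, -12048).
So ∂z/∂easting = −n_x/n_z = 0.54276 and ∂z/∂northing = −n_y/n_z = −1.43459.
Gradient magnitude |∇z| = √(a² + b²) = √(0.29459 + 2.05806) = 1.53384.
True dip = arctan(1.53384) = 56.9°, dipping toward NNW (azimuth ≈ 339°).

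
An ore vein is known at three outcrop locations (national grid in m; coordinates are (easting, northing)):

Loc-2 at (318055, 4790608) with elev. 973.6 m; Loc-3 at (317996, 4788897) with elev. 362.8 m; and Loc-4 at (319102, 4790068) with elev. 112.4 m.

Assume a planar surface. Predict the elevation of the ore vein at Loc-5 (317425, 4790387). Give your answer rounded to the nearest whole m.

1285 m

Two edge vectors: Loc-2→Loc-3 = (-59, -1711, -610.8), Loc-2→Loc-4 = (1047, -540, -861.2).
Normal n = (Loc-2→Loc-3) × (Loc-2→Loc-4) = (1143681.2, -690318.4, 1823277).
So ∂z/∂E = −n_x/n_z = −0.62726684 and ∂z/∂N = −n_y/n_z = 0.37861411.
Intercept c from Loc-2: 973.6 + 199505.35 − 1813791.79 = −1613312.83.
At (317425, 4790387): z = −199110.2 + 1813708.1 − 1613312.83 = 1285.1 m.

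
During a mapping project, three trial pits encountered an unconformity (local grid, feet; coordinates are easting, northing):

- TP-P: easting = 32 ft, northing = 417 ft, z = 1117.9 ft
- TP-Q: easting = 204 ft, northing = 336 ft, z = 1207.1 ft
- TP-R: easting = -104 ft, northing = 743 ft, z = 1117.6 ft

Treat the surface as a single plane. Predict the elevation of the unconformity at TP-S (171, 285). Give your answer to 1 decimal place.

Let the plane be z = a·easting + b·northing + c.
TP-Q−TP-P: 172a − 81b = 89.2;  TP-R−TP-P: −136a + 326b = −0.3.
Solving gives a = 0.64486, b = 0.26810.
Then c = 1117.9 − a·32 − b·417 = 985.47.
At (171, 285): z = 110.3 + 76.4 + 985.47 = 1172.1 ft.

1172.1 ft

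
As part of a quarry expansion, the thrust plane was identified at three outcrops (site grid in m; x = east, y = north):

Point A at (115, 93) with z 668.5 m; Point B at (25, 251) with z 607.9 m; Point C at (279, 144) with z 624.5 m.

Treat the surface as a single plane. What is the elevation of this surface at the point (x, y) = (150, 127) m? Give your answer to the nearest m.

Two edge vectors: Point A→Point B = (-90, 158, -60.6), Point A→Point C = (164, 51, -44).
Normal n = (Point A→Point B) × (Point A→Point C) = (-3861.4, -13898.4, -30502).
So ∂z/∂x = −n_x/n_z = −0.12659 and ∂z/∂y = −n_y/n_z = −0.45566.
Intercept c from Point A: 668.5 + 14.56 + 42.38 = 725.43.
At (150, 127): z = −19.0 − 57.9 + 725.43 = 648.6 m.

649 m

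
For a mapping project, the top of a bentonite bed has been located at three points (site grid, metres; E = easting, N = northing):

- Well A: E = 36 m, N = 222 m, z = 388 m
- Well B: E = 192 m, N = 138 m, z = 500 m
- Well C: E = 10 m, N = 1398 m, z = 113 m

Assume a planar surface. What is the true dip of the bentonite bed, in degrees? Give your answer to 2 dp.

Two edge vectors: Well A→Well B = (156, -84, 112), Well A→Well C = (-26, 1176, -275).
Normal n = (Well A→Well B) × (Well A→Well C) = (-108612, 39988, 181272).
So ∂z/∂E = −n_x/n_z = 0.59917 and ∂z/∂N = −n_y/n_z = −0.22060.
Gradient magnitude |∇z| = √(a² + b²) = √(0.35900 + 0.04866) = 0.63848.
True dip = arctan(0.63848) = 32.56°, dipping toward WNW (azimuth ≈ 290°).

32.56°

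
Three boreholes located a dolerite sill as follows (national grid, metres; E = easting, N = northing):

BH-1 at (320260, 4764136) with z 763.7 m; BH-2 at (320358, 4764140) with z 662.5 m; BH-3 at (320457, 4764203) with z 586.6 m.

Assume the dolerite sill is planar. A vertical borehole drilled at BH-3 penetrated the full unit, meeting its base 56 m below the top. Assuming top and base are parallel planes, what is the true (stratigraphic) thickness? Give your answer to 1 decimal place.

Two edge vectors: BH-1→BH-2 = (98, 4, -101.2), BH-1→BH-3 = (197, 67, -177.1).
Normal n = (BH-1→BH-2) × (BH-1→BH-3) = (6072, -2580.6, 5778).
So ∂z/∂E = −n_x/n_z = −1.05088 and ∂z/∂N = −n_y/n_z = 0.44663.
|∇z| = √(a²+b²) = 1.14185, so dip δ = arctan(1.14185) = 48.79°.
True thickness = vertical thickness × cos δ = 56 × cos 48.79° = 36.9 m.

36.9 m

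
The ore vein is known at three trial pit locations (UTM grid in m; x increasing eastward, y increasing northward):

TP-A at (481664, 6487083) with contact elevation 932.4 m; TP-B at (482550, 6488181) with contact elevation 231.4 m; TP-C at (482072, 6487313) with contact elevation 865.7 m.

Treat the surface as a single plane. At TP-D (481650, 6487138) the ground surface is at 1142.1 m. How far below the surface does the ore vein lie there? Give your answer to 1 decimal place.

Let the plane be z = a·x + b·y + c.
TP-B−TP-A: 886a + 1098b = −701;  TP-C−TP-A: 408a + 230b = −66.7.
Solving gives a = 0.360327431, b = −0.929189530.
Then c = 932.4 − a·481664 − b·6487083 = 5855105.25.
At (481650, 6487138): z_contact = 173551.71 − 6027780.71 + 5855105.25 = 876.25 m.
Depth below ground = 1142.1 − 876.25 = 265.9 m.

265.9 m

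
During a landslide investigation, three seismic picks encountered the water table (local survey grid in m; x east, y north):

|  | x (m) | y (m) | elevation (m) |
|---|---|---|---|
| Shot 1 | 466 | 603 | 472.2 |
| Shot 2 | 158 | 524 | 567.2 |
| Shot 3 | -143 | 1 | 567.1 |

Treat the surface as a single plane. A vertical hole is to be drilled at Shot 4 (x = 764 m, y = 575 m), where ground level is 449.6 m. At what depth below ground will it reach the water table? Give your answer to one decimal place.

91.1 m

Let the plane be z = a·x + b·y + c.
Shot 2−Shot 1: −308a − 79b = 95;  Shot 3−Shot 1: −609a − 602b = 94.9.
Solving gives a = −0.36192, b = 0.20848.
Then c = 472.2 − a·466 − b·603 = 515.14.
At (764, 575): z_contact = −276.50 + 119.88 + 515.14 = 358.51 m.
Depth below ground = 449.6 − 358.51 = 91.1 m.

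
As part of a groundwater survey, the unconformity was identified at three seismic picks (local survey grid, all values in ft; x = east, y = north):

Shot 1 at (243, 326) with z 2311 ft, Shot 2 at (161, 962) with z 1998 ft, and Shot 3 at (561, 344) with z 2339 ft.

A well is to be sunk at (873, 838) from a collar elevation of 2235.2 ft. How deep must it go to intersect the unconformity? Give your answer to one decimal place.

Let the plane be z = a·x + b·y + c.
Shot 2−Shot 1: −82a + 636b = −313;  Shot 3−Shot 1: 318a + 18b = 28.
Solving gives a = 0.11507, b = −0.47730.
Then c = 2311 − a·243 − b·326 = 2438.64.
At (873, 838): z_contact = 100.45 − 399.98 + 2438.64 = 2139.11 ft.
Depth below ground = 2235.2 − 2139.11 = 96.1 ft.

96.1 ft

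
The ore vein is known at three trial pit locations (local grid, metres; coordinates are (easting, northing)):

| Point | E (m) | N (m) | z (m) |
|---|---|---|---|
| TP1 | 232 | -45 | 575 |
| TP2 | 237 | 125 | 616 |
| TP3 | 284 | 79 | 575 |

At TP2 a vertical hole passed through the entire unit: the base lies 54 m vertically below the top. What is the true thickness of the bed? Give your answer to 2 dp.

44.85 m

Let the plane be z = a·E + b·N + c.
TP2−TP1: 5a + 170b = 41;  TP3−TP1: 52a + 124b = 0.
Solving gives a = −0.61849, b = 0.25937.
|∇z| = √(a²+b²) = 0.67067, so dip δ = arctan(0.67067) = 33.85°.
True thickness = vertical thickness × cos δ = 54 × cos 33.85° = 44.85 m.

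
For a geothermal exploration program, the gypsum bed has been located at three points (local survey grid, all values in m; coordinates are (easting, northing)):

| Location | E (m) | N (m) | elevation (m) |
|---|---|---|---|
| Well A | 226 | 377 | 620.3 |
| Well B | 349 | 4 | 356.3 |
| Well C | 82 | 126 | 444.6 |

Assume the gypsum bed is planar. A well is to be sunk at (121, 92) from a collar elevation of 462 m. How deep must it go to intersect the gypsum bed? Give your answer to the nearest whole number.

42 m

Let the plane be z = a·E + b·N + c.
Well B−Well A: 123a − 373b = −264;  Well C−Well A: −144a − 251b = −175.7.
Solving gives a = −0.00861, b = 0.70494.
Then c = 620.3 − a·226 − b·377 = 356.48.
At (121, 92): z_contact = −1.0 + 64.9 + 356.48 = 420.3 m.
Depth below ground = 462 − 420.3 = 42 m.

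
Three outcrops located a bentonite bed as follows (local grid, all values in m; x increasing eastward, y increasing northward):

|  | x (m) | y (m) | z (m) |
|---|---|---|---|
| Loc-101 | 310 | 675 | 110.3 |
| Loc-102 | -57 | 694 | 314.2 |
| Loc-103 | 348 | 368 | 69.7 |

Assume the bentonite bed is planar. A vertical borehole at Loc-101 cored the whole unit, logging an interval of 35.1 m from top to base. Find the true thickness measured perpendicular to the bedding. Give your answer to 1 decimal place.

Two edge vectors: Loc-101→Loc-102 = (-367, 19, 203.9), Loc-101→Loc-103 = (38, -307, -40.6).
Normal n = (Loc-101→Loc-102) × (Loc-101→Loc-103) = (61825.9, -7152, 111947).
So ∂z/∂x = −n_x/n_z = −0.55228 and ∂z/∂y = −n_y/n_z = 0.06389.
|∇z| = √(a²+b²) = 0.55596, so dip δ = arctan(0.55596) = 29.07°.
True thickness = vertical thickness × cos δ = 35.1 × cos 29.07° = 30.7 m.

30.7 m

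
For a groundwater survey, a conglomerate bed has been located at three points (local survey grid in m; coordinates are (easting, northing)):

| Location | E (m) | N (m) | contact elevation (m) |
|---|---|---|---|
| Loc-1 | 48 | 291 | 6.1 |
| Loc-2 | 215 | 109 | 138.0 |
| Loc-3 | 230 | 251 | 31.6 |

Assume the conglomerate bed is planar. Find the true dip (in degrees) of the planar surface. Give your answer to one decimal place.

36.8°

Two edge vectors: Loc-1→Loc-2 = (167, -182, 131.9), Loc-1→Loc-3 = (182, -40, 25.5).
Normal n = (Loc-1→Loc-2) × (Loc-1→Loc-3) = (635, 19747.3, 26444).
So ∂z/∂E = −n_x/n_z = −0.02401 and ∂z/∂N = −n_y/n_z = −0.74676.
Gradient magnitude |∇z| = √(a² + b²) = √(0.00058 + 0.55765) = 0.74715.
True dip = arctan(0.74715) = 36.8°, dipping toward N (azimuth ≈ 002°).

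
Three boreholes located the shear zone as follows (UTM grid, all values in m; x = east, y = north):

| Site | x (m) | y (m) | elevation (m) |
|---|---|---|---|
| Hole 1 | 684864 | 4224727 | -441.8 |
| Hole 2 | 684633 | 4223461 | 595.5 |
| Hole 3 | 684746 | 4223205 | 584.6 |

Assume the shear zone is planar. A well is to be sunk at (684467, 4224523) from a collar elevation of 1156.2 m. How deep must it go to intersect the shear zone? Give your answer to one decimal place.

Two edge vectors: Hole 1→Hole 2 = (-231, -1266, 1037.3), Hole 1→Hole 3 = (-118, -1522, 1026.4).
Normal n = (Hole 1→Hole 2) × (Hole 1→Hole 3) = (279348.2, 114697, 202194).
So ∂z/∂x = −n_x/n_z = −1.381585012 and ∂z/∂y = −n_y/n_z = −0.567262134.
Intercept c from Hole 1: -441.8 + 946197.84 + 2396527.66 = 3342283.69.
At (684467, 4224523): z_contact = −945649.35 − 2396411.93 + 3342283.69 = 222.41 m.
Depth below ground = 1156.2 − 222.41 = 933.8 m.

933.8 m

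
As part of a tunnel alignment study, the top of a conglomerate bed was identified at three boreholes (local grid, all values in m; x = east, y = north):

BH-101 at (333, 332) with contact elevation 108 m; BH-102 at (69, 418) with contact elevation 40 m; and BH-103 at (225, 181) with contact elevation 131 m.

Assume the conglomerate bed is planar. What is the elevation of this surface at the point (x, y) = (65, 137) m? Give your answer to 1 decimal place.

116.0 m

Let the plane be z = a·x + b·y + c.
BH-102−BH-101: −264a + 86b = −68;  BH-103−BH-101: −108a − 151b = 23.
Solving gives a = 0.16866, b = −0.27295.
Then c = 108 − a·333 − b·332 = 142.46.
At (65, 137): z = 11.0 − 37.4 + 142.46 = 116.0 m.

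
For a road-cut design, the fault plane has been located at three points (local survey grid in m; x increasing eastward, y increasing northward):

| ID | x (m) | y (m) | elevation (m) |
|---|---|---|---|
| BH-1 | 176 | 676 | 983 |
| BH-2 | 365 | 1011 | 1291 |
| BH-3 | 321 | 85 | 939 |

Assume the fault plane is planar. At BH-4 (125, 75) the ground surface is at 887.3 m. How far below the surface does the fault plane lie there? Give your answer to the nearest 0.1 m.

Two edge vectors: BH-1→BH-2 = (189, 335, 308), BH-1→BH-3 = (145, -591, -44).
Normal n = (BH-1→BH-2) × (BH-1→BH-3) = (167288, 52976, -160274).
So ∂z/∂x = −n_x/n_z = 1.043763 and ∂z/∂y = −n_y/n_z = 0.330534.
Intercept c from BH-1: 983 − 183.70 − 223.44 = 575.86.
At (125, 75): z_contact = 130.47 + 24.79 + 575.86 = 731.12 m.
Depth below ground = 887.3 − 731.12 = 156.2 m.

156.2 m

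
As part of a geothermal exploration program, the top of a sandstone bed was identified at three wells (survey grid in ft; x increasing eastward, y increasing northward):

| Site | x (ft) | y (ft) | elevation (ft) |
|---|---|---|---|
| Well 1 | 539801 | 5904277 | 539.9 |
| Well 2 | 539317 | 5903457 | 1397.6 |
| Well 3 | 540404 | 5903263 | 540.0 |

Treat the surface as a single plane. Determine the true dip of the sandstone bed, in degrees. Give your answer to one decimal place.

45.8°

Let the plane be z = a·x + b·y + c.
Well 2−Well 1: −484a − 820b = 857.7;  Well 3−Well 1: 603a − 1014b = 0.1.
Solving gives a = −0.88266, b = −0.52499.
Gradient magnitude |∇z| = √(a² + b²) = √(0.77908 + 0.27562) = 1.02699.
True dip = arctan(1.02699) = 45.8°, dipping toward ENE (azimuth ≈ 059°).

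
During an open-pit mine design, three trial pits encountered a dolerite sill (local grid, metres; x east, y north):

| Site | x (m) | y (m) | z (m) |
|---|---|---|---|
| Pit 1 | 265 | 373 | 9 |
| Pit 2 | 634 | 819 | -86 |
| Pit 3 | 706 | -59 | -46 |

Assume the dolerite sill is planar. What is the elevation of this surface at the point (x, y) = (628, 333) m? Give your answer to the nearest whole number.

Let the plane be z = a·x + b·y + c.
Pit 2−Pit 1: 369a + 446b = −95;  Pit 3−Pit 1: 441a − 432b = −55.
Solving gives a = −0.18414, b = −0.06066.
Then c = 9 − a·265 − b·373 = 80.42.
At (628, 333): z = −115.6 − 20.2 + 80.42 = -55.4 m.

-55 m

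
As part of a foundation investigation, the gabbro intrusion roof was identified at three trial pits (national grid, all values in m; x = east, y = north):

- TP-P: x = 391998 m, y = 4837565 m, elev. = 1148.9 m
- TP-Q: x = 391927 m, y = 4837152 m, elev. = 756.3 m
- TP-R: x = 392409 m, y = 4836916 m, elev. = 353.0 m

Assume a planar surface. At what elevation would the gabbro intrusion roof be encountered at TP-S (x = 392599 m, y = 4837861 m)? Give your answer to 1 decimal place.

1241.9 m

Two edge vectors: TP-P→TP-Q = (-71, -413, -392.6), TP-P→TP-R = (411, -649, -795.9).
Normal n = (TP-P→TP-Q) × (TP-P→TP-R) = (73909.3, -217867.5, 215822).
So ∂z/∂x = −n_x/n_z = −0.342454893 and ∂z/∂y = −n_y/n_z = 1.009477718.
Intercept c from TP-P: 1148.9 + 134241.63 − 4883414.08 = −4748023.54.
At (392599, 4837861): z = −134447.4 + 4883712.9 − 4748023.54 = 1241.9 m.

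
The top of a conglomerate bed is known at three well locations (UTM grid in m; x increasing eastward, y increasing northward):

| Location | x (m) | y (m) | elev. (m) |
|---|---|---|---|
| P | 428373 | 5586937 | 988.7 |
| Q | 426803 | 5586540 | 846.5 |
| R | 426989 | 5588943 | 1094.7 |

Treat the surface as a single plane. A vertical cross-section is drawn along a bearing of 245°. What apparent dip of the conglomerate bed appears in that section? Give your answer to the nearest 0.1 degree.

Two edge vectors: P→Q = (-1570, -397, -142.2), P→R = (-1384, 2006, 106).
Normal n = (P→Q) × (P→R) = (243171.2, 363224.8, -3698868).
So ∂z/∂x = −n_x/n_z = 0.06574 and ∂z/∂y = −n_y/n_z = 0.09820.
Unit vector along 245° is (sin 245°, cos 245°) = (-0.9063, -0.4226).
Slope in that direction = a·(-0.9063) + b·(-0.4226) = −0.10108.
Apparent dip = arctan|0.10108| = 5.8° (true dip is 6.7°, so apparent ≤ true as expected).

5.8°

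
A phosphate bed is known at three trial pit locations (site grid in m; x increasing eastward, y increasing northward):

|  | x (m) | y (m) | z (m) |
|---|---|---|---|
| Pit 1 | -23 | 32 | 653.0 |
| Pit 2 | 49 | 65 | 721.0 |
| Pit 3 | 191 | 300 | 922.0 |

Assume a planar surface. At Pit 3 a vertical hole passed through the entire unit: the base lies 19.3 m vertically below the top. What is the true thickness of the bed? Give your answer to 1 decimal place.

14.6 m

Let the plane be z = a·x + b·y + c.
Pit 2−Pit 1: 72a + 33b = 68;  Pit 3−Pit 1: 214a + 268b = 269.
Solving gives a = 0.76402, b = 0.39366.
|∇z| = √(a²+b²) = 0.85947, so dip δ = arctan(0.85947) = 40.68°.
True thickness = vertical thickness × cos δ = 19.3 × cos 40.68° = 14.6 m.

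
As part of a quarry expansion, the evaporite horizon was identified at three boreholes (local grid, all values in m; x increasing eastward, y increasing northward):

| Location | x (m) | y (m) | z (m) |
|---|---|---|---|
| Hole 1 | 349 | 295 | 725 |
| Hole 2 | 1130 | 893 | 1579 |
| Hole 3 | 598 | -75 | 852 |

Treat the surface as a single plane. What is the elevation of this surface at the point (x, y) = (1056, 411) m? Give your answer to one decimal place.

1387.9 m

Two edge vectors: Hole 1→Hole 2 = (781, 598, 854), Hole 1→Hole 3 = (249, -370, 127).
Normal n = (Hole 1→Hole 2) × (Hole 1→Hole 3) = (391926, 113459, -437872).
So ∂z/∂x = −n_x/n_z = 0.895070 and ∂z/∂y = −n_y/n_z = 0.259115.
Intercept c from Hole 1: 725 − 312.38 − 76.44 = 336.18.
At (1056, 411): z = 945.2 + 106.5 + 336.18 = 1387.9 m.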